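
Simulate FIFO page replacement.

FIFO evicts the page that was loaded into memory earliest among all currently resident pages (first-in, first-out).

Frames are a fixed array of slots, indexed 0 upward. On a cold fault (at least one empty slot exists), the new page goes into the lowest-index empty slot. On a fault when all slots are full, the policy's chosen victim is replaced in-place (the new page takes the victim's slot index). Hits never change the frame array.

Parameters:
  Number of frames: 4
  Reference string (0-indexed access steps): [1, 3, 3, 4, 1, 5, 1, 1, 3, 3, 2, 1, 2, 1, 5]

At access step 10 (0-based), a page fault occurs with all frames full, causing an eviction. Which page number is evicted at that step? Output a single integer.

Step 0: ref 1 -> FAULT, frames=[1,-,-,-]
Step 1: ref 3 -> FAULT, frames=[1,3,-,-]
Step 2: ref 3 -> HIT, frames=[1,3,-,-]
Step 3: ref 4 -> FAULT, frames=[1,3,4,-]
Step 4: ref 1 -> HIT, frames=[1,3,4,-]
Step 5: ref 5 -> FAULT, frames=[1,3,4,5]
Step 6: ref 1 -> HIT, frames=[1,3,4,5]
Step 7: ref 1 -> HIT, frames=[1,3,4,5]
Step 8: ref 3 -> HIT, frames=[1,3,4,5]
Step 9: ref 3 -> HIT, frames=[1,3,4,5]
Step 10: ref 2 -> FAULT, evict 1, frames=[2,3,4,5]
At step 10: evicted page 1

Answer: 1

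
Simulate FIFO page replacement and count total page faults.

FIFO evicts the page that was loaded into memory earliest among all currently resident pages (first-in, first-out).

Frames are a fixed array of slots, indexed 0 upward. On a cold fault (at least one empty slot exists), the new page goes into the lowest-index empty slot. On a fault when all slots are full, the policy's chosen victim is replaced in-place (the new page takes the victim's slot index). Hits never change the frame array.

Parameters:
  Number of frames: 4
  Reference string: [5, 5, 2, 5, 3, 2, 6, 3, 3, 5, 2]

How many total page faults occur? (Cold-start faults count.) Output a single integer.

Step 0: ref 5 → FAULT, frames=[5,-,-,-]
Step 1: ref 5 → HIT, frames=[5,-,-,-]
Step 2: ref 2 → FAULT, frames=[5,2,-,-]
Step 3: ref 5 → HIT, frames=[5,2,-,-]
Step 4: ref 3 → FAULT, frames=[5,2,3,-]
Step 5: ref 2 → HIT, frames=[5,2,3,-]
Step 6: ref 6 → FAULT, frames=[5,2,3,6]
Step 7: ref 3 → HIT, frames=[5,2,3,6]
Step 8: ref 3 → HIT, frames=[5,2,3,6]
Step 9: ref 5 → HIT, frames=[5,2,3,6]
Step 10: ref 2 → HIT, frames=[5,2,3,6]
Total faults: 4

Answer: 4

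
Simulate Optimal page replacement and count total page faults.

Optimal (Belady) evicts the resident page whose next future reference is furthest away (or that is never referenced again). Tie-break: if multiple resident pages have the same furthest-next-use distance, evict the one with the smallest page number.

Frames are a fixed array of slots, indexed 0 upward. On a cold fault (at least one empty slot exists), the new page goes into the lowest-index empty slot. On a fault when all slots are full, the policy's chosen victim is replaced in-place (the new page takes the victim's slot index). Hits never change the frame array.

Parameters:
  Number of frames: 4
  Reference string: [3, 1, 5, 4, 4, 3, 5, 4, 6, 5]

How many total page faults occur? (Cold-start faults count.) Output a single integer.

Answer: 5

Derivation:
Step 0: ref 3 → FAULT, frames=[3,-,-,-]
Step 1: ref 1 → FAULT, frames=[3,1,-,-]
Step 2: ref 5 → FAULT, frames=[3,1,5,-]
Step 3: ref 4 → FAULT, frames=[3,1,5,4]
Step 4: ref 4 → HIT, frames=[3,1,5,4]
Step 5: ref 3 → HIT, frames=[3,1,5,4]
Step 6: ref 5 → HIT, frames=[3,1,5,4]
Step 7: ref 4 → HIT, frames=[3,1,5,4]
Step 8: ref 6 → FAULT (evict 1), frames=[3,6,5,4]
Step 9: ref 5 → HIT, frames=[3,6,5,4]
Total faults: 5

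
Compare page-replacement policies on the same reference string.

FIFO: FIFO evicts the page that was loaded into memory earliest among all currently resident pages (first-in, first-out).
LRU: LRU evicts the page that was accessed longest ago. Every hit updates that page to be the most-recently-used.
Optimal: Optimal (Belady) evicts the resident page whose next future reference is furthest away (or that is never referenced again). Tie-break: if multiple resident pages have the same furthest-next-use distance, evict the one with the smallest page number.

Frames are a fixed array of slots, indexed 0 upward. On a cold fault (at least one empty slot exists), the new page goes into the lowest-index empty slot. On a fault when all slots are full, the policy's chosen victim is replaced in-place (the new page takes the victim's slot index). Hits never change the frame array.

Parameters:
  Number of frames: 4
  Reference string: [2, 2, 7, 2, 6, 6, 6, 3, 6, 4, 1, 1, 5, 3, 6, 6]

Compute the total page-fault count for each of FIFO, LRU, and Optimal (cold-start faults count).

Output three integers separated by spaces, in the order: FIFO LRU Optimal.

Answer: 8 9 7

Derivation:
--- FIFO ---
  step 0: ref 2 -> FAULT, frames=[2,-,-,-] (faults so far: 1)
  step 1: ref 2 -> HIT, frames=[2,-,-,-] (faults so far: 1)
  step 2: ref 7 -> FAULT, frames=[2,7,-,-] (faults so far: 2)
  step 3: ref 2 -> HIT, frames=[2,7,-,-] (faults so far: 2)
  step 4: ref 6 -> FAULT, frames=[2,7,6,-] (faults so far: 3)
  step 5: ref 6 -> HIT, frames=[2,7,6,-] (faults so far: 3)
  step 6: ref 6 -> HIT, frames=[2,7,6,-] (faults so far: 3)
  step 7: ref 3 -> FAULT, frames=[2,7,6,3] (faults so far: 4)
  step 8: ref 6 -> HIT, frames=[2,7,6,3] (faults so far: 4)
  step 9: ref 4 -> FAULT, evict 2, frames=[4,7,6,3] (faults so far: 5)
  step 10: ref 1 -> FAULT, evict 7, frames=[4,1,6,3] (faults so far: 6)
  step 11: ref 1 -> HIT, frames=[4,1,6,3] (faults so far: 6)
  step 12: ref 5 -> FAULT, evict 6, frames=[4,1,5,3] (faults so far: 7)
  step 13: ref 3 -> HIT, frames=[4,1,5,3] (faults so far: 7)
  step 14: ref 6 -> FAULT, evict 3, frames=[4,1,5,6] (faults so far: 8)
  step 15: ref 6 -> HIT, frames=[4,1,5,6] (faults so far: 8)
  FIFO total faults: 8
--- LRU ---
  step 0: ref 2 -> FAULT, frames=[2,-,-,-] (faults so far: 1)
  step 1: ref 2 -> HIT, frames=[2,-,-,-] (faults so far: 1)
  step 2: ref 7 -> FAULT, frames=[2,7,-,-] (faults so far: 2)
  step 3: ref 2 -> HIT, frames=[2,7,-,-] (faults so far: 2)
  step 4: ref 6 -> FAULT, frames=[2,7,6,-] (faults so far: 3)
  step 5: ref 6 -> HIT, frames=[2,7,6,-] (faults so far: 3)
  step 6: ref 6 -> HIT, frames=[2,7,6,-] (faults so far: 3)
  step 7: ref 3 -> FAULT, frames=[2,7,6,3] (faults so far: 4)
  step 8: ref 6 -> HIT, frames=[2,7,6,3] (faults so far: 4)
  step 9: ref 4 -> FAULT, evict 7, frames=[2,4,6,3] (faults so far: 5)
  step 10: ref 1 -> FAULT, evict 2, frames=[1,4,6,3] (faults so far: 6)
  step 11: ref 1 -> HIT, frames=[1,4,6,3] (faults so far: 6)
  step 12: ref 5 -> FAULT, evict 3, frames=[1,4,6,5] (faults so far: 7)
  step 13: ref 3 -> FAULT, evict 6, frames=[1,4,3,5] (faults so far: 8)
  step 14: ref 6 -> FAULT, evict 4, frames=[1,6,3,5] (faults so far: 9)
  step 15: ref 6 -> HIT, frames=[1,6,3,5] (faults so far: 9)
  LRU total faults: 9
--- Optimal ---
  step 0: ref 2 -> FAULT, frames=[2,-,-,-] (faults so far: 1)
  step 1: ref 2 -> HIT, frames=[2,-,-,-] (faults so far: 1)
  step 2: ref 7 -> FAULT, frames=[2,7,-,-] (faults so far: 2)
  step 3: ref 2 -> HIT, frames=[2,7,-,-] (faults so far: 2)
  step 4: ref 6 -> FAULT, frames=[2,7,6,-] (faults so far: 3)
  step 5: ref 6 -> HIT, frames=[2,7,6,-] (faults so far: 3)
  step 6: ref 6 -> HIT, frames=[2,7,6,-] (faults so far: 3)
  step 7: ref 3 -> FAULT, frames=[2,7,6,3] (faults so far: 4)
  step 8: ref 6 -> HIT, frames=[2,7,6,3] (faults so far: 4)
  step 9: ref 4 -> FAULT, evict 2, frames=[4,7,6,3] (faults so far: 5)
  step 10: ref 1 -> FAULT, evict 4, frames=[1,7,6,3] (faults so far: 6)
  step 11: ref 1 -> HIT, frames=[1,7,6,3] (faults so far: 6)
  step 12: ref 5 -> FAULT, evict 1, frames=[5,7,6,3] (faults so far: 7)
  step 13: ref 3 -> HIT, frames=[5,7,6,3] (faults so far: 7)
  step 14: ref 6 -> HIT, frames=[5,7,6,3] (faults so far: 7)
  step 15: ref 6 -> HIT, frames=[5,7,6,3] (faults so far: 7)
  Optimal total faults: 7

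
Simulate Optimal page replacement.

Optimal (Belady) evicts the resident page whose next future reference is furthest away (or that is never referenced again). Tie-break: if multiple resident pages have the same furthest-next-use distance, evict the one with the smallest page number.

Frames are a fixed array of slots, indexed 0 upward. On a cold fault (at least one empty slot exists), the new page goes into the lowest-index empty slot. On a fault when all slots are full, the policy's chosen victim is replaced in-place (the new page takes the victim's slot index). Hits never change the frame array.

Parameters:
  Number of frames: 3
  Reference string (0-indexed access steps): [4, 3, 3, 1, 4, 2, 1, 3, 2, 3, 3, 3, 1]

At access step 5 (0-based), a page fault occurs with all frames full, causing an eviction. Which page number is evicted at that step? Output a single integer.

Step 0: ref 4 -> FAULT, frames=[4,-,-]
Step 1: ref 3 -> FAULT, frames=[4,3,-]
Step 2: ref 3 -> HIT, frames=[4,3,-]
Step 3: ref 1 -> FAULT, frames=[4,3,1]
Step 4: ref 4 -> HIT, frames=[4,3,1]
Step 5: ref 2 -> FAULT, evict 4, frames=[2,3,1]
At step 5: evicted page 4

Answer: 4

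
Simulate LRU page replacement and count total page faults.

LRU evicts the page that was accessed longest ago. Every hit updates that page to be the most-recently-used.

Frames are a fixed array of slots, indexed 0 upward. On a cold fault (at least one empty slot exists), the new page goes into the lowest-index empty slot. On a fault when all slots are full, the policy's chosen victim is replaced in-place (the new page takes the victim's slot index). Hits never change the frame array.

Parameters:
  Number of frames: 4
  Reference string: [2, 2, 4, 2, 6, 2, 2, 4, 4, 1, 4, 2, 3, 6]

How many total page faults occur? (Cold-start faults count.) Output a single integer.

Step 0: ref 2 → FAULT, frames=[2,-,-,-]
Step 1: ref 2 → HIT, frames=[2,-,-,-]
Step 2: ref 4 → FAULT, frames=[2,4,-,-]
Step 3: ref 2 → HIT, frames=[2,4,-,-]
Step 4: ref 6 → FAULT, frames=[2,4,6,-]
Step 5: ref 2 → HIT, frames=[2,4,6,-]
Step 6: ref 2 → HIT, frames=[2,4,6,-]
Step 7: ref 4 → HIT, frames=[2,4,6,-]
Step 8: ref 4 → HIT, frames=[2,4,6,-]
Step 9: ref 1 → FAULT, frames=[2,4,6,1]
Step 10: ref 4 → HIT, frames=[2,4,6,1]
Step 11: ref 2 → HIT, frames=[2,4,6,1]
Step 12: ref 3 → FAULT (evict 6), frames=[2,4,3,1]
Step 13: ref 6 → FAULT (evict 1), frames=[2,4,3,6]
Total faults: 6

Answer: 6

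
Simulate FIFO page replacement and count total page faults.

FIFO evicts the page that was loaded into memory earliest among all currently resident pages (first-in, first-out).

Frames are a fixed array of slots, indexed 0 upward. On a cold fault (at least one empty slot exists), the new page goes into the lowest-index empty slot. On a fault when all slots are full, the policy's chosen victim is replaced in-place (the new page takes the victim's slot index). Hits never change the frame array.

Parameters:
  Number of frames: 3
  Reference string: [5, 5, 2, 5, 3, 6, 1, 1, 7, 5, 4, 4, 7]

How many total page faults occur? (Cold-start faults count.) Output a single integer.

Answer: 8

Derivation:
Step 0: ref 5 → FAULT, frames=[5,-,-]
Step 1: ref 5 → HIT, frames=[5,-,-]
Step 2: ref 2 → FAULT, frames=[5,2,-]
Step 3: ref 5 → HIT, frames=[5,2,-]
Step 4: ref 3 → FAULT, frames=[5,2,3]
Step 5: ref 6 → FAULT (evict 5), frames=[6,2,3]
Step 6: ref 1 → FAULT (evict 2), frames=[6,1,3]
Step 7: ref 1 → HIT, frames=[6,1,3]
Step 8: ref 7 → FAULT (evict 3), frames=[6,1,7]
Step 9: ref 5 → FAULT (evict 6), frames=[5,1,7]
Step 10: ref 4 → FAULT (evict 1), frames=[5,4,7]
Step 11: ref 4 → HIT, frames=[5,4,7]
Step 12: ref 7 → HIT, frames=[5,4,7]
Total faults: 8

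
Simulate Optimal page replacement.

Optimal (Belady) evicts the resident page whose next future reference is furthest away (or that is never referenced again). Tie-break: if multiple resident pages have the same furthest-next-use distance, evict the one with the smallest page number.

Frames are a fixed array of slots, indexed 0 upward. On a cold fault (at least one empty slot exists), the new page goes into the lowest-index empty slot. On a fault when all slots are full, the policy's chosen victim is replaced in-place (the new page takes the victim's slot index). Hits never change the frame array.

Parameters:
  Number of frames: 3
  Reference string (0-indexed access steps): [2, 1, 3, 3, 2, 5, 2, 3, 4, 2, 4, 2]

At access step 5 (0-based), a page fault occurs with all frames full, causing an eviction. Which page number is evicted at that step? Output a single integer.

Step 0: ref 2 -> FAULT, frames=[2,-,-]
Step 1: ref 1 -> FAULT, frames=[2,1,-]
Step 2: ref 3 -> FAULT, frames=[2,1,3]
Step 3: ref 3 -> HIT, frames=[2,1,3]
Step 4: ref 2 -> HIT, frames=[2,1,3]
Step 5: ref 5 -> FAULT, evict 1, frames=[2,5,3]
At step 5: evicted page 1

Answer: 1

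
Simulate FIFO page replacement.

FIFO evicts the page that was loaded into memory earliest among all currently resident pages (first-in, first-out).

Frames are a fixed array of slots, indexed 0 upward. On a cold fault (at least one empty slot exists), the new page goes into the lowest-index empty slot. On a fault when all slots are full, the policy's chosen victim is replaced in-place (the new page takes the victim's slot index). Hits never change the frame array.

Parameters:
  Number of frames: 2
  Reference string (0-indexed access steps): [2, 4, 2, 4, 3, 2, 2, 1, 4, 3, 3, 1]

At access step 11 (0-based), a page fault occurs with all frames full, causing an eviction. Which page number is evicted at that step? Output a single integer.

Step 0: ref 2 -> FAULT, frames=[2,-]
Step 1: ref 4 -> FAULT, frames=[2,4]
Step 2: ref 2 -> HIT, frames=[2,4]
Step 3: ref 4 -> HIT, frames=[2,4]
Step 4: ref 3 -> FAULT, evict 2, frames=[3,4]
Step 5: ref 2 -> FAULT, evict 4, frames=[3,2]
Step 6: ref 2 -> HIT, frames=[3,2]
Step 7: ref 1 -> FAULT, evict 3, frames=[1,2]
Step 8: ref 4 -> FAULT, evict 2, frames=[1,4]
Step 9: ref 3 -> FAULT, evict 1, frames=[3,4]
Step 10: ref 3 -> HIT, frames=[3,4]
Step 11: ref 1 -> FAULT, evict 4, frames=[3,1]
At step 11: evicted page 4

Answer: 4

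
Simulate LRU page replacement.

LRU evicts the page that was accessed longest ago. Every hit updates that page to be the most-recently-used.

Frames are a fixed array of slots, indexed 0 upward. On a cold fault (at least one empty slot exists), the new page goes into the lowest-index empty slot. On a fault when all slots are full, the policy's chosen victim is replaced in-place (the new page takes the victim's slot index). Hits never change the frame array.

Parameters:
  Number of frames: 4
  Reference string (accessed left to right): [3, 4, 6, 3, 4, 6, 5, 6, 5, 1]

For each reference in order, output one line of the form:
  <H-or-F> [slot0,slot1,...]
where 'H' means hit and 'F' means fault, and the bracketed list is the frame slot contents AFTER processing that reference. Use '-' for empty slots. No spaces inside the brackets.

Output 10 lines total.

F [3,-,-,-]
F [3,4,-,-]
F [3,4,6,-]
H [3,4,6,-]
H [3,4,6,-]
H [3,4,6,-]
F [3,4,6,5]
H [3,4,6,5]
H [3,4,6,5]
F [1,4,6,5]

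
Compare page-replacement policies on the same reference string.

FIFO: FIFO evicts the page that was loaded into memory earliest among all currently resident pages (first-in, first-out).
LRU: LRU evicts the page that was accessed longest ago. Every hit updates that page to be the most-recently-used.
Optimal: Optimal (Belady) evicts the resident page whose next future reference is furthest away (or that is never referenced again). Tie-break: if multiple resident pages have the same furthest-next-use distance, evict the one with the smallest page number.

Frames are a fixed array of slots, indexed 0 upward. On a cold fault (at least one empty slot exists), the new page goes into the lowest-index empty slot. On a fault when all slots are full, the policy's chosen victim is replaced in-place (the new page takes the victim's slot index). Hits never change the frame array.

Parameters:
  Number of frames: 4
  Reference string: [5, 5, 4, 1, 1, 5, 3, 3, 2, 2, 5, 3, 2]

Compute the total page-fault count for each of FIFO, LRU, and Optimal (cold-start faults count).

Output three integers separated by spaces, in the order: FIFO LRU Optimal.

--- FIFO ---
  step 0: ref 5 -> FAULT, frames=[5,-,-,-] (faults so far: 1)
  step 1: ref 5 -> HIT, frames=[5,-,-,-] (faults so far: 1)
  step 2: ref 4 -> FAULT, frames=[5,4,-,-] (faults so far: 2)
  step 3: ref 1 -> FAULT, frames=[5,4,1,-] (faults so far: 3)
  step 4: ref 1 -> HIT, frames=[5,4,1,-] (faults so far: 3)
  step 5: ref 5 -> HIT, frames=[5,4,1,-] (faults so far: 3)
  step 6: ref 3 -> FAULT, frames=[5,4,1,3] (faults so far: 4)
  step 7: ref 3 -> HIT, frames=[5,4,1,3] (faults so far: 4)
  step 8: ref 2 -> FAULT, evict 5, frames=[2,4,1,3] (faults so far: 5)
  step 9: ref 2 -> HIT, frames=[2,4,1,3] (faults so far: 5)
  step 10: ref 5 -> FAULT, evict 4, frames=[2,5,1,3] (faults so far: 6)
  step 11: ref 3 -> HIT, frames=[2,5,1,3] (faults so far: 6)
  step 12: ref 2 -> HIT, frames=[2,5,1,3] (faults so far: 6)
  FIFO total faults: 6
--- LRU ---
  step 0: ref 5 -> FAULT, frames=[5,-,-,-] (faults so far: 1)
  step 1: ref 5 -> HIT, frames=[5,-,-,-] (faults so far: 1)
  step 2: ref 4 -> FAULT, frames=[5,4,-,-] (faults so far: 2)
  step 3: ref 1 -> FAULT, frames=[5,4,1,-] (faults so far: 3)
  step 4: ref 1 -> HIT, frames=[5,4,1,-] (faults so far: 3)
  step 5: ref 5 -> HIT, frames=[5,4,1,-] (faults so far: 3)
  step 6: ref 3 -> FAULT, frames=[5,4,1,3] (faults so far: 4)
  step 7: ref 3 -> HIT, frames=[5,4,1,3] (faults so far: 4)
  step 8: ref 2 -> FAULT, evict 4, frames=[5,2,1,3] (faults so far: 5)
  step 9: ref 2 -> HIT, frames=[5,2,1,3] (faults so far: 5)
  step 10: ref 5 -> HIT, frames=[5,2,1,3] (faults so far: 5)
  step 11: ref 3 -> HIT, frames=[5,2,1,3] (faults so far: 5)
  step 12: ref 2 -> HIT, frames=[5,2,1,3] (faults so far: 5)
  LRU total faults: 5
--- Optimal ---
  step 0: ref 5 -> FAULT, frames=[5,-,-,-] (faults so far: 1)
  step 1: ref 5 -> HIT, frames=[5,-,-,-] (faults so far: 1)
  step 2: ref 4 -> FAULT, frames=[5,4,-,-] (faults so far: 2)
  step 3: ref 1 -> FAULT, frames=[5,4,1,-] (faults so far: 3)
  step 4: ref 1 -> HIT, frames=[5,4,1,-] (faults so far: 3)
  step 5: ref 5 -> HIT, frames=[5,4,1,-] (faults so far: 3)
  step 6: ref 3 -> FAULT, frames=[5,4,1,3] (faults so far: 4)
  step 7: ref 3 -> HIT, frames=[5,4,1,3] (faults so far: 4)
  step 8: ref 2 -> FAULT, evict 1, frames=[5,4,2,3] (faults so far: 5)
  step 9: ref 2 -> HIT, frames=[5,4,2,3] (faults so far: 5)
  step 10: ref 5 -> HIT, frames=[5,4,2,3] (faults so far: 5)
  step 11: ref 3 -> HIT, frames=[5,4,2,3] (faults so far: 5)
  step 12: ref 2 -> HIT, frames=[5,4,2,3] (faults so far: 5)
  Optimal total faults: 5

Answer: 6 5 5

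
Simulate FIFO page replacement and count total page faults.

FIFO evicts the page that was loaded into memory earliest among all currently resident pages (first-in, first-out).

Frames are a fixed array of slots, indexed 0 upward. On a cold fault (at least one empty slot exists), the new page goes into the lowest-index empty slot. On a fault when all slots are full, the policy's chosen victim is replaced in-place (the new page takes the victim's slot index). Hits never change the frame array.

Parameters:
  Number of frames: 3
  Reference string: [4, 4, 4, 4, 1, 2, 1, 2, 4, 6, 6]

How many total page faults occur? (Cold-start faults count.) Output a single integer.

Answer: 4

Derivation:
Step 0: ref 4 → FAULT, frames=[4,-,-]
Step 1: ref 4 → HIT, frames=[4,-,-]
Step 2: ref 4 → HIT, frames=[4,-,-]
Step 3: ref 4 → HIT, frames=[4,-,-]
Step 4: ref 1 → FAULT, frames=[4,1,-]
Step 5: ref 2 → FAULT, frames=[4,1,2]
Step 6: ref 1 → HIT, frames=[4,1,2]
Step 7: ref 2 → HIT, frames=[4,1,2]
Step 8: ref 4 → HIT, frames=[4,1,2]
Step 9: ref 6 → FAULT (evict 4), frames=[6,1,2]
Step 10: ref 6 → HIT, frames=[6,1,2]
Total faults: 4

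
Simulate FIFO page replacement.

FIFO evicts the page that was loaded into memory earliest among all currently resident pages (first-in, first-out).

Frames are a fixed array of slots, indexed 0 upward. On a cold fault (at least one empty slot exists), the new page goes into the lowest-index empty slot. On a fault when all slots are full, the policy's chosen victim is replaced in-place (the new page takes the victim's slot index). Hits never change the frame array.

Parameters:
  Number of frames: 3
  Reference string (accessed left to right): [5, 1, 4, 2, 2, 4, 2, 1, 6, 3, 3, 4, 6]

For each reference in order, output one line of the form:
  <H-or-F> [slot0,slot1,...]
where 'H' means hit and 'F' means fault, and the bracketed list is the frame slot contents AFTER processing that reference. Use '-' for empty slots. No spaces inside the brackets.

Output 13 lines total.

F [5,-,-]
F [5,1,-]
F [5,1,4]
F [2,1,4]
H [2,1,4]
H [2,1,4]
H [2,1,4]
H [2,1,4]
F [2,6,4]
F [2,6,3]
H [2,6,3]
F [4,6,3]
H [4,6,3]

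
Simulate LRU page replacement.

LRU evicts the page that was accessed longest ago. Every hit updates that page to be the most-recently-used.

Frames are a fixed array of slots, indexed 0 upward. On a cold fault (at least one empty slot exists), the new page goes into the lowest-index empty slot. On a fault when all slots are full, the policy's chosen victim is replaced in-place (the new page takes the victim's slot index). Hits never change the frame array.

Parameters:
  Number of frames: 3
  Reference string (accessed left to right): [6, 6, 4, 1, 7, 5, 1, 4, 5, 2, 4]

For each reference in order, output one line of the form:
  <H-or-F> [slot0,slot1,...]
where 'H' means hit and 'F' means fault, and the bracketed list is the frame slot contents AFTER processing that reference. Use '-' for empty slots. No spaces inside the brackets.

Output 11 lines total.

F [6,-,-]
H [6,-,-]
F [6,4,-]
F [6,4,1]
F [7,4,1]
F [7,5,1]
H [7,5,1]
F [4,5,1]
H [4,5,1]
F [4,5,2]
H [4,5,2]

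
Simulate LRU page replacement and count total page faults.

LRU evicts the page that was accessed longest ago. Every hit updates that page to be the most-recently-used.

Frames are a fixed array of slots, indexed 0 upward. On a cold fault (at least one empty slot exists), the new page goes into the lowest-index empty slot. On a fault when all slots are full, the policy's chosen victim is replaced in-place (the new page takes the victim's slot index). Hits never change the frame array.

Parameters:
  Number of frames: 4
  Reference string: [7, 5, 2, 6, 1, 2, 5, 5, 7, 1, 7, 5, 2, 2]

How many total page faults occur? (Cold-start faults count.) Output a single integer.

Step 0: ref 7 → FAULT, frames=[7,-,-,-]
Step 1: ref 5 → FAULT, frames=[7,5,-,-]
Step 2: ref 2 → FAULT, frames=[7,5,2,-]
Step 3: ref 6 → FAULT, frames=[7,5,2,6]
Step 4: ref 1 → FAULT (evict 7), frames=[1,5,2,6]
Step 5: ref 2 → HIT, frames=[1,5,2,6]
Step 6: ref 5 → HIT, frames=[1,5,2,6]
Step 7: ref 5 → HIT, frames=[1,5,2,6]
Step 8: ref 7 → FAULT (evict 6), frames=[1,5,2,7]
Step 9: ref 1 → HIT, frames=[1,5,2,7]
Step 10: ref 7 → HIT, frames=[1,5,2,7]
Step 11: ref 5 → HIT, frames=[1,5,2,7]
Step 12: ref 2 → HIT, frames=[1,5,2,7]
Step 13: ref 2 → HIT, frames=[1,5,2,7]
Total faults: 6

Answer: 6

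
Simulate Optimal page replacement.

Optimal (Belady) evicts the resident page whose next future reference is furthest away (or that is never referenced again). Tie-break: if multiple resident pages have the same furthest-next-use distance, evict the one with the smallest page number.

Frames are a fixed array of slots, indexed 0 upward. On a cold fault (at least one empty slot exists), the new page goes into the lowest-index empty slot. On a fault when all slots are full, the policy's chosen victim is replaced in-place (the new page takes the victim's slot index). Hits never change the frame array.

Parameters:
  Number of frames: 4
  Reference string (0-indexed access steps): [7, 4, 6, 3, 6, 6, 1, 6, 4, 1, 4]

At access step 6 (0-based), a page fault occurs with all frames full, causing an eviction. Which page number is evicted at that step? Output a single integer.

Step 0: ref 7 -> FAULT, frames=[7,-,-,-]
Step 1: ref 4 -> FAULT, frames=[7,4,-,-]
Step 2: ref 6 -> FAULT, frames=[7,4,6,-]
Step 3: ref 3 -> FAULT, frames=[7,4,6,3]
Step 4: ref 6 -> HIT, frames=[7,4,6,3]
Step 5: ref 6 -> HIT, frames=[7,4,6,3]
Step 6: ref 1 -> FAULT, evict 3, frames=[7,4,6,1]
At step 6: evicted page 3

Answer: 3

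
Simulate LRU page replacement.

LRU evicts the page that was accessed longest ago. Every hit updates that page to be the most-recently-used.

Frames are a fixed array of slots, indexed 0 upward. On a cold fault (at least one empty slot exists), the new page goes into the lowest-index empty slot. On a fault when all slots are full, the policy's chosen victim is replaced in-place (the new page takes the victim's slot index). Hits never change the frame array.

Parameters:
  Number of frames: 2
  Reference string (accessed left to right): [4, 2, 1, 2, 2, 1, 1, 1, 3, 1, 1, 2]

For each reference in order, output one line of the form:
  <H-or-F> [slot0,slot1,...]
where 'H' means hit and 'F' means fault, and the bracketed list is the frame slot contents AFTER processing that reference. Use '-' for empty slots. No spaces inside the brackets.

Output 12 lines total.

F [4,-]
F [4,2]
F [1,2]
H [1,2]
H [1,2]
H [1,2]
H [1,2]
H [1,2]
F [1,3]
H [1,3]
H [1,3]
F [1,2]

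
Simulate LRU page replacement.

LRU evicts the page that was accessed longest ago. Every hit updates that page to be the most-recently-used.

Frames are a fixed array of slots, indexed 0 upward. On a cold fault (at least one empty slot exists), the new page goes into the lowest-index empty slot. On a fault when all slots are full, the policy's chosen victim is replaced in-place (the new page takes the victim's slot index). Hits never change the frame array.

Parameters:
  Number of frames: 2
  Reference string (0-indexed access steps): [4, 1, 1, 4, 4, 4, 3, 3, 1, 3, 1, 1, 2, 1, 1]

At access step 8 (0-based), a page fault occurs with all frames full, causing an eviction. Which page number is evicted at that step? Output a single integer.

Answer: 4

Derivation:
Step 0: ref 4 -> FAULT, frames=[4,-]
Step 1: ref 1 -> FAULT, frames=[4,1]
Step 2: ref 1 -> HIT, frames=[4,1]
Step 3: ref 4 -> HIT, frames=[4,1]
Step 4: ref 4 -> HIT, frames=[4,1]
Step 5: ref 4 -> HIT, frames=[4,1]
Step 6: ref 3 -> FAULT, evict 1, frames=[4,3]
Step 7: ref 3 -> HIT, frames=[4,3]
Step 8: ref 1 -> FAULT, evict 4, frames=[1,3]
At step 8: evicted page 4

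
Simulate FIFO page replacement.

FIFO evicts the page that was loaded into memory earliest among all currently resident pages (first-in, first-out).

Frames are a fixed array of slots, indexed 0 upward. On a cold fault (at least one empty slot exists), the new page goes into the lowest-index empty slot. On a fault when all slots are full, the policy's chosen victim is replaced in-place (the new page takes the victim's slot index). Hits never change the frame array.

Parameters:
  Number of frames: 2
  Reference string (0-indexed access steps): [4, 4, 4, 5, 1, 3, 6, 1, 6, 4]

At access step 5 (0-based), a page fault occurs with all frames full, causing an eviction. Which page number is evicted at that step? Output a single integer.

Step 0: ref 4 -> FAULT, frames=[4,-]
Step 1: ref 4 -> HIT, frames=[4,-]
Step 2: ref 4 -> HIT, frames=[4,-]
Step 3: ref 5 -> FAULT, frames=[4,5]
Step 4: ref 1 -> FAULT, evict 4, frames=[1,5]
Step 5: ref 3 -> FAULT, evict 5, frames=[1,3]
At step 5: evicted page 5

Answer: 5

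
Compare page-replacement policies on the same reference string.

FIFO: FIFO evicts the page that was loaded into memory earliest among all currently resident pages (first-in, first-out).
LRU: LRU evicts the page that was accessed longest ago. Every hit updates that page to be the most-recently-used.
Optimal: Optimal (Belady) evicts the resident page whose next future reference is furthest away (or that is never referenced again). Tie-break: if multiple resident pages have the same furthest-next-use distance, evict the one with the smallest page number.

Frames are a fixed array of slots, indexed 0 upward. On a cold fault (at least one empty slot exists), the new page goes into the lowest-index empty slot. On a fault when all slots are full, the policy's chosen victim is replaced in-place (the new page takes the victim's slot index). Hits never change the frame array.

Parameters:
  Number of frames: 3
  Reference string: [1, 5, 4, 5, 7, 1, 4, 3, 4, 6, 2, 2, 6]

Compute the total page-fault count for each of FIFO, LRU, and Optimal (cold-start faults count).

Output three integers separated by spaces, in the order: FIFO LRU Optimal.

Answer: 9 9 7

Derivation:
--- FIFO ---
  step 0: ref 1 -> FAULT, frames=[1,-,-] (faults so far: 1)
  step 1: ref 5 -> FAULT, frames=[1,5,-] (faults so far: 2)
  step 2: ref 4 -> FAULT, frames=[1,5,4] (faults so far: 3)
  step 3: ref 5 -> HIT, frames=[1,5,4] (faults so far: 3)
  step 4: ref 7 -> FAULT, evict 1, frames=[7,5,4] (faults so far: 4)
  step 5: ref 1 -> FAULT, evict 5, frames=[7,1,4] (faults so far: 5)
  step 6: ref 4 -> HIT, frames=[7,1,4] (faults so far: 5)
  step 7: ref 3 -> FAULT, evict 4, frames=[7,1,3] (faults so far: 6)
  step 8: ref 4 -> FAULT, evict 7, frames=[4,1,3] (faults so far: 7)
  step 9: ref 6 -> FAULT, evict 1, frames=[4,6,3] (faults so far: 8)
  step 10: ref 2 -> FAULT, evict 3, frames=[4,6,2] (faults so far: 9)
  step 11: ref 2 -> HIT, frames=[4,6,2] (faults so far: 9)
  step 12: ref 6 -> HIT, frames=[4,6,2] (faults so far: 9)
  FIFO total faults: 9
--- LRU ---
  step 0: ref 1 -> FAULT, frames=[1,-,-] (faults so far: 1)
  step 1: ref 5 -> FAULT, frames=[1,5,-] (faults so far: 2)
  step 2: ref 4 -> FAULT, frames=[1,5,4] (faults so far: 3)
  step 3: ref 5 -> HIT, frames=[1,5,4] (faults so far: 3)
  step 4: ref 7 -> FAULT, evict 1, frames=[7,5,4] (faults so far: 4)
  step 5: ref 1 -> FAULT, evict 4, frames=[7,5,1] (faults so far: 5)
  step 6: ref 4 -> FAULT, evict 5, frames=[7,4,1] (faults so far: 6)
  step 7: ref 3 -> FAULT, evict 7, frames=[3,4,1] (faults so far: 7)
  step 8: ref 4 -> HIT, frames=[3,4,1] (faults so far: 7)
  step 9: ref 6 -> FAULT, evict 1, frames=[3,4,6] (faults so far: 8)
  step 10: ref 2 -> FAULT, evict 3, frames=[2,4,6] (faults so far: 9)
  step 11: ref 2 -> HIT, frames=[2,4,6] (faults so far: 9)
  step 12: ref 6 -> HIT, frames=[2,4,6] (faults so far: 9)
  LRU total faults: 9
--- Optimal ---
  step 0: ref 1 -> FAULT, frames=[1,-,-] (faults so far: 1)
  step 1: ref 5 -> FAULT, frames=[1,5,-] (faults so far: 2)
  step 2: ref 4 -> FAULT, frames=[1,5,4] (faults so far: 3)
  step 3: ref 5 -> HIT, frames=[1,5,4] (faults so far: 3)
  step 4: ref 7 -> FAULT, evict 5, frames=[1,7,4] (faults so far: 4)
  step 5: ref 1 -> HIT, frames=[1,7,4] (faults so far: 4)
  step 6: ref 4 -> HIT, frames=[1,7,4] (faults so far: 4)
  step 7: ref 3 -> FAULT, evict 1, frames=[3,7,4] (faults so far: 5)
  step 8: ref 4 -> HIT, frames=[3,7,4] (faults so far: 5)
  step 9: ref 6 -> FAULT, evict 3, frames=[6,7,4] (faults so far: 6)
  step 10: ref 2 -> FAULT, evict 4, frames=[6,7,2] (faults so far: 7)
  step 11: ref 2 -> HIT, frames=[6,7,2] (faults so far: 7)
  step 12: ref 6 -> HIT, frames=[6,7,2] (faults so far: 7)
  Optimal total faults: 7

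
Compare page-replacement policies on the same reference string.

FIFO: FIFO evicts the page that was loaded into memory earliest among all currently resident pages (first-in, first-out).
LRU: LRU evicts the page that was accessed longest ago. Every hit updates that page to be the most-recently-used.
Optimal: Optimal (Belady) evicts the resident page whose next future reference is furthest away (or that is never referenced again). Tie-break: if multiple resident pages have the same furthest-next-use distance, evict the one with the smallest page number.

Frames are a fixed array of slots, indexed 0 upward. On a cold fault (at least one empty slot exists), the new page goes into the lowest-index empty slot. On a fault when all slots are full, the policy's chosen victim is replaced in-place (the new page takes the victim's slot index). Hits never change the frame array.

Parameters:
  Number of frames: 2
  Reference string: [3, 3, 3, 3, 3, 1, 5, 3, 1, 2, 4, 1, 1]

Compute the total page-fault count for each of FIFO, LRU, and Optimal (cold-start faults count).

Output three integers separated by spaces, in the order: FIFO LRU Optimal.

Answer: 8 8 6

Derivation:
--- FIFO ---
  step 0: ref 3 -> FAULT, frames=[3,-] (faults so far: 1)
  step 1: ref 3 -> HIT, frames=[3,-] (faults so far: 1)
  step 2: ref 3 -> HIT, frames=[3,-] (faults so far: 1)
  step 3: ref 3 -> HIT, frames=[3,-] (faults so far: 1)
  step 4: ref 3 -> HIT, frames=[3,-] (faults so far: 1)
  step 5: ref 1 -> FAULT, frames=[3,1] (faults so far: 2)
  step 6: ref 5 -> FAULT, evict 3, frames=[5,1] (faults so far: 3)
  step 7: ref 3 -> FAULT, evict 1, frames=[5,3] (faults so far: 4)
  step 8: ref 1 -> FAULT, evict 5, frames=[1,3] (faults so far: 5)
  step 9: ref 2 -> FAULT, evict 3, frames=[1,2] (faults so far: 6)
  step 10: ref 4 -> FAULT, evict 1, frames=[4,2] (faults so far: 7)
  step 11: ref 1 -> FAULT, evict 2, frames=[4,1] (faults so far: 8)
  step 12: ref 1 -> HIT, frames=[4,1] (faults so far: 8)
  FIFO total faults: 8
--- LRU ---
  step 0: ref 3 -> FAULT, frames=[3,-] (faults so far: 1)
  step 1: ref 3 -> HIT, frames=[3,-] (faults so far: 1)
  step 2: ref 3 -> HIT, frames=[3,-] (faults so far: 1)
  step 3: ref 3 -> HIT, frames=[3,-] (faults so far: 1)
  step 4: ref 3 -> HIT, frames=[3,-] (faults so far: 1)
  step 5: ref 1 -> FAULT, frames=[3,1] (faults so far: 2)
  step 6: ref 5 -> FAULT, evict 3, frames=[5,1] (faults so far: 3)
  step 7: ref 3 -> FAULT, evict 1, frames=[5,3] (faults so far: 4)
  step 8: ref 1 -> FAULT, evict 5, frames=[1,3] (faults so far: 5)
  step 9: ref 2 -> FAULT, evict 3, frames=[1,2] (faults so far: 6)
  step 10: ref 4 -> FAULT, evict 1, frames=[4,2] (faults so far: 7)
  step 11: ref 1 -> FAULT, evict 2, frames=[4,1] (faults so far: 8)
  step 12: ref 1 -> HIT, frames=[4,1] (faults so far: 8)
  LRU total faults: 8
--- Optimal ---
  step 0: ref 3 -> FAULT, frames=[3,-] (faults so far: 1)
  step 1: ref 3 -> HIT, frames=[3,-] (faults so far: 1)
  step 2: ref 3 -> HIT, frames=[3,-] (faults so far: 1)
  step 3: ref 3 -> HIT, frames=[3,-] (faults so far: 1)
  step 4: ref 3 -> HIT, frames=[3,-] (faults so far: 1)
  step 5: ref 1 -> FAULT, frames=[3,1] (faults so far: 2)
  step 6: ref 5 -> FAULT, evict 1, frames=[3,5] (faults so far: 3)
  step 7: ref 3 -> HIT, frames=[3,5] (faults so far: 3)
  step 8: ref 1 -> FAULT, evict 3, frames=[1,5] (faults so far: 4)
  step 9: ref 2 -> FAULT, evict 5, frames=[1,2] (faults so far: 5)
  step 10: ref 4 -> FAULT, evict 2, frames=[1,4] (faults so far: 6)
  step 11: ref 1 -> HIT, frames=[1,4] (faults so far: 6)
  step 12: ref 1 -> HIT, frames=[1,4] (faults so far: 6)
  Optimal total faults: 6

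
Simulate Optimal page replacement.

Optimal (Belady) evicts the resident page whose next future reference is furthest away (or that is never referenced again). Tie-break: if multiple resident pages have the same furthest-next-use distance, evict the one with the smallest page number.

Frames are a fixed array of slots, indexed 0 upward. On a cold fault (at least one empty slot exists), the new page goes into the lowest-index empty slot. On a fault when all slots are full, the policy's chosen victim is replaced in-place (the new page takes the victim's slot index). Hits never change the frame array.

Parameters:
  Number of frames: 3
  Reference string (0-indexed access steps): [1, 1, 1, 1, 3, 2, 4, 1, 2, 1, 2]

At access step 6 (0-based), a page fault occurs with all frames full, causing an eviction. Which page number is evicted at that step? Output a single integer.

Step 0: ref 1 -> FAULT, frames=[1,-,-]
Step 1: ref 1 -> HIT, frames=[1,-,-]
Step 2: ref 1 -> HIT, frames=[1,-,-]
Step 3: ref 1 -> HIT, frames=[1,-,-]
Step 4: ref 3 -> FAULT, frames=[1,3,-]
Step 5: ref 2 -> FAULT, frames=[1,3,2]
Step 6: ref 4 -> FAULT, evict 3, frames=[1,4,2]
At step 6: evicted page 3

Answer: 3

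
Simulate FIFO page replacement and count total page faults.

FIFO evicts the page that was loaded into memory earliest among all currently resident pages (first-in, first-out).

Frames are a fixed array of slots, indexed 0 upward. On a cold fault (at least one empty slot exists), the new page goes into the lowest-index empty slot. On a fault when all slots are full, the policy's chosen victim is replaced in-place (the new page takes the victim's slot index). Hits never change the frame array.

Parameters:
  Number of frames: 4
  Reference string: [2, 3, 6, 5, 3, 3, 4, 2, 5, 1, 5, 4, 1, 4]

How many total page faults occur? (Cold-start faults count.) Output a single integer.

Step 0: ref 2 → FAULT, frames=[2,-,-,-]
Step 1: ref 3 → FAULT, frames=[2,3,-,-]
Step 2: ref 6 → FAULT, frames=[2,3,6,-]
Step 3: ref 5 → FAULT, frames=[2,3,6,5]
Step 4: ref 3 → HIT, frames=[2,3,6,5]
Step 5: ref 3 → HIT, frames=[2,3,6,5]
Step 6: ref 4 → FAULT (evict 2), frames=[4,3,6,5]
Step 7: ref 2 → FAULT (evict 3), frames=[4,2,6,5]
Step 8: ref 5 → HIT, frames=[4,2,6,5]
Step 9: ref 1 → FAULT (evict 6), frames=[4,2,1,5]
Step 10: ref 5 → HIT, frames=[4,2,1,5]
Step 11: ref 4 → HIT, frames=[4,2,1,5]
Step 12: ref 1 → HIT, frames=[4,2,1,5]
Step 13: ref 4 → HIT, frames=[4,2,1,5]
Total faults: 7

Answer: 7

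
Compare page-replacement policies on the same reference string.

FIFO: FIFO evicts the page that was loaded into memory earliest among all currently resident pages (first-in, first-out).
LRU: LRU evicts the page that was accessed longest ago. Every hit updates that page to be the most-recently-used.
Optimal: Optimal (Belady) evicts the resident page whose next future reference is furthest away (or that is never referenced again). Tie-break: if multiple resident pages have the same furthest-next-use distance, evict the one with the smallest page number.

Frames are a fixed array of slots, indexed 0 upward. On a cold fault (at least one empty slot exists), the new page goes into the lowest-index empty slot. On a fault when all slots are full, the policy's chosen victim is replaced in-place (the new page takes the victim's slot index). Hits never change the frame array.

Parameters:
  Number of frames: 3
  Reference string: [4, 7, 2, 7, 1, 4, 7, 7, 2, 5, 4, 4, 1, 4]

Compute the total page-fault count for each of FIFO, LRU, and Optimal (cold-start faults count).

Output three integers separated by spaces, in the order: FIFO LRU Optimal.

--- FIFO ---
  step 0: ref 4 -> FAULT, frames=[4,-,-] (faults so far: 1)
  step 1: ref 7 -> FAULT, frames=[4,7,-] (faults so far: 2)
  step 2: ref 2 -> FAULT, frames=[4,7,2] (faults so far: 3)
  step 3: ref 7 -> HIT, frames=[4,7,2] (faults so far: 3)
  step 4: ref 1 -> FAULT, evict 4, frames=[1,7,2] (faults so far: 4)
  step 5: ref 4 -> FAULT, evict 7, frames=[1,4,2] (faults so far: 5)
  step 6: ref 7 -> FAULT, evict 2, frames=[1,4,7] (faults so far: 6)
  step 7: ref 7 -> HIT, frames=[1,4,7] (faults so far: 6)
  step 8: ref 2 -> FAULT, evict 1, frames=[2,4,7] (faults so far: 7)
  step 9: ref 5 -> FAULT, evict 4, frames=[2,5,7] (faults so far: 8)
  step 10: ref 4 -> FAULT, evict 7, frames=[2,5,4] (faults so far: 9)
  step 11: ref 4 -> HIT, frames=[2,5,4] (faults so far: 9)
  step 12: ref 1 -> FAULT, evict 2, frames=[1,5,4] (faults so far: 10)
  step 13: ref 4 -> HIT, frames=[1,5,4] (faults so far: 10)
  FIFO total faults: 10
--- LRU ---
  step 0: ref 4 -> FAULT, frames=[4,-,-] (faults so far: 1)
  step 1: ref 7 -> FAULT, frames=[4,7,-] (faults so far: 2)
  step 2: ref 2 -> FAULT, frames=[4,7,2] (faults so far: 3)
  step 3: ref 7 -> HIT, frames=[4,7,2] (faults so far: 3)
  step 4: ref 1 -> FAULT, evict 4, frames=[1,7,2] (faults so far: 4)
  step 5: ref 4 -> FAULT, evict 2, frames=[1,7,4] (faults so far: 5)
  step 6: ref 7 -> HIT, frames=[1,7,4] (faults so far: 5)
  step 7: ref 7 -> HIT, frames=[1,7,4] (faults so far: 5)
  step 8: ref 2 -> FAULT, evict 1, frames=[2,7,4] (faults so far: 6)
  step 9: ref 5 -> FAULT, evict 4, frames=[2,7,5] (faults so far: 7)
  step 10: ref 4 -> FAULT, evict 7, frames=[2,4,5] (faults so far: 8)
  step 11: ref 4 -> HIT, frames=[2,4,5] (faults so far: 8)
  step 12: ref 1 -> FAULT, evict 2, frames=[1,4,5] (faults so far: 9)
  step 13: ref 4 -> HIT, frames=[1,4,5] (faults so far: 9)
  LRU total faults: 9
--- Optimal ---
  step 0: ref 4 -> FAULT, frames=[4,-,-] (faults so far: 1)
  step 1: ref 7 -> FAULT, frames=[4,7,-] (faults so far: 2)
  step 2: ref 2 -> FAULT, frames=[4,7,2] (faults so far: 3)
  step 3: ref 7 -> HIT, frames=[4,7,2] (faults so far: 3)
  step 4: ref 1 -> FAULT, evict 2, frames=[4,7,1] (faults so far: 4)
  step 5: ref 4 -> HIT, frames=[4,7,1] (faults so far: 4)
  step 6: ref 7 -> HIT, frames=[4,7,1] (faults so far: 4)
  step 7: ref 7 -> HIT, frames=[4,7,1] (faults so far: 4)
  step 8: ref 2 -> FAULT, evict 7, frames=[4,2,1] (faults so far: 5)
  step 9: ref 5 -> FAULT, evict 2, frames=[4,5,1] (faults so far: 6)
  step 10: ref 4 -> HIT, frames=[4,5,1] (faults so far: 6)
  step 11: ref 4 -> HIT, frames=[4,5,1] (faults so far: 6)
  step 12: ref 1 -> HIT, frames=[4,5,1] (faults so far: 6)
  step 13: ref 4 -> HIT, frames=[4,5,1] (faults so far: 6)
  Optimal total faults: 6

Answer: 10 9 6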